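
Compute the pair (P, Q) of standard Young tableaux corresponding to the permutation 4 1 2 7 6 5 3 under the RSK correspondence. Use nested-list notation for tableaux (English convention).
P = [[1, 2, 3], [4, 5], [6], [7]], Q = [[1, 3, 4], [2, 5], [6], [7]]

Insert each entry of the permutation into P by Schensted row insertion, recording in Q the position of each new cell.

Insert 4: appended to row 1. P = [[4]], Q = [[1]].
Insert 1: 1 bumps 4 from row 1; 4 starts row 2. P = [[1], [4]], Q = [[1], [2]].
Insert 2: appended to row 1. P = [[1, 2], [4]], Q = [[1, 3], [2]].
Insert 7: appended to row 1. P = [[1, 2, 7], [4]], Q = [[1, 3, 4], [2]].
Insert 6: 6 bumps 7 from row 1; 7 appends to row 2. P = [[1, 2, 6], [4, 7]], Q = [[1, 3, 4], [2, 5]].
Insert 5: 5 bumps 6 from row 1; 6 bumps 7 from row 2; 7 starts row 3. P = [[1, 2, 5], [4, 6], [7]], Q = [[1, 3, 4], [2, 5], [6]].
Insert 3: 3 bumps 5 from row 1; 5 bumps 6 from row 2; 6 bumps 7 from row 3; 7 starts row 4. P = [[1, 2, 3], [4, 5], [6], [7]], Q = [[1, 3, 4], [2, 5], [6], [7]].

So P = [[1, 2, 3], [4, 5], [6], [7]], Q = [[1, 3, 4], [2, 5], [6], [7]].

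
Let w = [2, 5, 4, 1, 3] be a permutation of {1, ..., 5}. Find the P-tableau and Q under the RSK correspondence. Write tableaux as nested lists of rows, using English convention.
P = [[1, 3], [2, 4], [5]], Q = [[1, 2], [3, 5], [4]]

Insert each entry of the permutation into P by Schensted row insertion, recording in Q the position of each new cell.

Insert 2: appended to row 1. P = [[2]].
Insert 5: appended to row 1. P = [[2, 5]].
Insert 4: 4 bumps 5 from row 1; 5 starts row 2. P = [[2, 4], [5]].
Insert 1: 1 bumps 2 from row 1; 2 bumps 5 from row 2; 5 starts row 3. P = [[1, 4], [2], [5]].
Insert 3: 3 bumps 4 from row 1; 4 appends to row 2. P = [[1, 3], [2, 4], [5]].

So P = [[1, 3], [2, 4], [5]], Q = [[1, 2], [3, 5], [4]].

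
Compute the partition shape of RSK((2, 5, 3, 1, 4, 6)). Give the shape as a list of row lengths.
Row-insert each entry into an empty tableau.

After inserting 2: P = [[2]].
After inserting 5: P = [[2, 5]].
After inserting 3: P = [[2, 3], [5]].
After inserting 1: P = [[1, 3], [2], [5]].
After inserting 4: P = [[1, 3, 4], [2], [5]].
After inserting 6: P = [[1, 3, 4, 6], [2], [5]].

The final insertion tableau P = [[1, 3, 4, 6], [2], [5]] has shape [4, 1, 1].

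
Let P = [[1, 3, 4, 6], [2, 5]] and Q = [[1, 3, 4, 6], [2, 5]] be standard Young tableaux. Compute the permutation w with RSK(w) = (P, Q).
2 1 3 5 4 6

Reverse the RSK construction: for i from n down to 1, find the cell of Q containing i, remove the entry at that cell from P, and reverse-bump it up through P; the value ejected from row 1 is w(i).

Step i=6: Q has 6 at row 1, column 4; remove that cell from P, ejecting 6. So w(6) = 6. P is now [[1, 3, 4], [2, 5]].
Step i=5: Q has 5 at row 2, column 2; remove 5 from row 2 of P and reverse-bump: 5 enters row 1 and ejects 4. So w(5) = 4. P is now [[1, 3, 5], [2]].
Step i=4: Q has 4 at row 1, column 3; remove that cell from P, ejecting 5. So w(4) = 5. P is now [[1, 3], [2]].
Step i=3: Q has 3 at row 1, column 2; remove that cell from P, ejecting 3. So w(3) = 3. P is now [[1], [2]].
Step i=2: Q has 2 at row 2, column 1; remove 2 from row 2 of P and reverse-bump: 2 enters row 1 and ejects 1. So w(2) = 1. P is now [[2]].
Step i=1: Q has 1 at row 1, column 1; remove that cell from P, ejecting 2. So w(1) = 2. P is now [].

So w = 2 1 3 5 4 6.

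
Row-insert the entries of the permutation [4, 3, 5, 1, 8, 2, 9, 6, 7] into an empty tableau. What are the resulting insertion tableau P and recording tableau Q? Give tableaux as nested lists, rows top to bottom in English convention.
P = [[1, 2, 6, 7], [3, 5, 8, 9], [4]], Q = [[1, 3, 5, 7], [2, 6, 8, 9], [4]]

Insert each entry of the permutation into P by Schensted row insertion, recording in Q the position of each new cell.

After inserting 4: P = [[4]].
After inserting 3: P = [[3], [4]].
After inserting 5: P = [[3, 5], [4]].
After inserting 1: P = [[1, 5], [3], [4]].
After inserting 8: P = [[1, 5, 8], [3], [4]].
After inserting 2: P = [[1, 2, 8], [3, 5], [4]].
After inserting 9: P = [[1, 2, 8, 9], [3, 5], [4]].
After inserting 6: P = [[1, 2, 6, 9], [3, 5, 8], [4]].
After inserting 7: P = [[1, 2, 6, 7], [3, 5, 8, 9], [4]].

So P = [[1, 2, 6, 7], [3, 5, 8, 9], [4]], Q = [[1, 3, 5, 7], [2, 6, 8, 9], [4]].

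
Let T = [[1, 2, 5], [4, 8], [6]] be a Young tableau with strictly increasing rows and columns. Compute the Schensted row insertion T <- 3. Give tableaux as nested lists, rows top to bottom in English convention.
[[1, 2, 3], [4, 5], [6, 8]]

In row 1, 3 replaces 5 (the leftmost entry greater than 3); 5 is bumped to row 2. In row 2, 5 replaces 8 (the leftmost entry greater than 5); 8 is bumped to row 3. 8 is appended to row 3. The new tableau is [[1, 2, 3], [4, 5], [6, 8]].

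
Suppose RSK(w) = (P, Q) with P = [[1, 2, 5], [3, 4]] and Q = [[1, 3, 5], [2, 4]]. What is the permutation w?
Reverse the RSK construction: for i from n down to 1, find the cell of Q containing i, remove the entry at that cell from P, and reverse-bump it up through P; the value ejected from row 1 is w(i).

Step i=5: Q has 5 at row 1, column 3; remove that cell from P, ejecting 5. So w(5) = 5. P is now [[1, 2], [3, 4]].
Step i=4: Q has 4 at row 2, column 2; remove 4 from row 2 of P and reverse-bump: 4 enters row 1 and ejects 2. So w(4) = 2. P is now [[1, 4], [3]].
Step i=3: Q has 3 at row 1, column 2; remove that cell from P, ejecting 4. So w(3) = 4. P is now [[1], [3]].
Step i=2: Q has 2 at row 2, column 1; remove 3 from row 2 of P and reverse-bump: 3 enters row 1 and ejects 1. So w(2) = 1. P is now [[3]].
Step i=1: Q has 1 at row 1, column 1; remove that cell from P, ejecting 3. So w(1) = 3. P is now [].

So w = 3 1 4 2 5.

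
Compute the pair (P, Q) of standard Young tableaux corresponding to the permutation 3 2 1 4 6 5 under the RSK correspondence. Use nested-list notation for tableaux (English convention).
Insert each entry of the permutation into P by Schensted row insertion, recording in Q the position of each new cell.

Insert 3: appended to row 1. P = [[3]].
Insert 2: 2 bumps 3 from row 1; 3 starts row 2. P = [[2], [3]].
Insert 1: 1 bumps 2 from row 1; 2 bumps 3 from row 2; 3 starts row 3. P = [[1], [2], [3]].
Insert 4: appended to row 1. P = [[1, 4], [2], [3]].
Insert 6: appended to row 1. P = [[1, 4, 6], [2], [3]].
Insert 5: 5 bumps 6 from row 1; 6 appends to row 2. P = [[1, 4, 5], [2, 6], [3]].

So P = [[1, 4, 5], [2, 6], [3]], Q = [[1, 4, 5], [2, 6], [3]].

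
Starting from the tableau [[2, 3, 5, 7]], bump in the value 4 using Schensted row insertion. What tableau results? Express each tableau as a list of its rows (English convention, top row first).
In row 1, 4 replaces 5 (the leftmost entry greater than 4); 5 is bumped to row 2. 5 starts a new row 2. The new tableau is [[2, 3, 4, 7], [5]].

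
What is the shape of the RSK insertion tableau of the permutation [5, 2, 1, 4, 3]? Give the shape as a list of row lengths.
Row-insert each entry into an empty tableau.

After inserting 5: P = [[5]].
After inserting 2: P = [[2], [5]].
After inserting 1: P = [[1], [2], [5]].
After inserting 4: P = [[1, 4], [2], [5]].
After inserting 3: P = [[1, 3], [2, 4], [5]].

The final insertion tableau P = [[1, 3], [2, 4], [5]] has shape [2, 2, 1].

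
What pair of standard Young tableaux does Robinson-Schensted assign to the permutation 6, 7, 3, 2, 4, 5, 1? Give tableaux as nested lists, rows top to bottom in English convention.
P = [[1, 4, 5], [2, 7], [3], [6]], Q = [[1, 2, 6], [3, 5], [4], [7]]

Insert each entry of the permutation into P by Schensted row insertion, recording in Q the position of each new cell.

Insert 6: appended to row 1. P = [[6]], Q = [[1]].
Insert 7: appended to row 1. P = [[6, 7]], Q = [[1, 2]].
Insert 3: 3 bumps 6 from row 1; 6 starts row 2. P = [[3, 7], [6]], Q = [[1, 2], [3]].
Insert 2: 2 bumps 3 from row 1; 3 bumps 6 from row 2; 6 starts row 3. P = [[2, 7], [3], [6]], Q = [[1, 2], [3], [4]].
Insert 4: 4 bumps 7 from row 1; 7 appends to row 2. P = [[2, 4], [3, 7], [6]], Q = [[1, 2], [3, 5], [4]].
Insert 5: appended to row 1. P = [[2, 4, 5], [3, 7], [6]], Q = [[1, 2, 6], [3, 5], [4]].
Insert 1: 1 bumps 2 from row 1; 2 bumps 3 from row 2; 3 bumps 6 from row 3; 6 starts row 4. P = [[1, 4, 5], [2, 7], [3], [6]], Q = [[1, 2, 6], [3, 5], [4], [7]].

So P = [[1, 4, 5], [2, 7], [3], [6]], Q = [[1, 2, 6], [3, 5], [4], [7]].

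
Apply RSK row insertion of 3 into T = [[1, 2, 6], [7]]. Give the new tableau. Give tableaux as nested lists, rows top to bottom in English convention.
[[1, 2, 3], [6], [7]]

In row 1, 3 replaces 6 (the leftmost entry greater than 3); 6 is bumped to row 2. In row 2, 6 replaces 7 (the leftmost entry greater than 6); 7 is bumped to row 3. 7 starts a new row 3. The new tableau is [[1, 2, 3], [6], [7]].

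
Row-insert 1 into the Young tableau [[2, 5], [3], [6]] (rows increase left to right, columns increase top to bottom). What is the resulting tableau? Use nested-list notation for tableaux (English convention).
[[1, 5], [2], [3], [6]]

In row 1, 1 replaces 2 (the leftmost entry greater than 1); 2 is bumped to row 2. In row 2, 2 replaces 3 (the leftmost entry greater than 2); 3 is bumped to row 3. In row 3, 3 replaces 6 (the leftmost entry greater than 3); 6 is bumped to row 4. 6 starts a new row 4. The new tableau is [[1, 5], [2], [3], [6]].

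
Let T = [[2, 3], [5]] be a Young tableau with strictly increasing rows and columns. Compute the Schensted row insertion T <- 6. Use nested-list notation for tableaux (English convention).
6 is larger than every entry of row 1, so it is appended to row 1. The new tableau is [[2, 3, 6], [5]].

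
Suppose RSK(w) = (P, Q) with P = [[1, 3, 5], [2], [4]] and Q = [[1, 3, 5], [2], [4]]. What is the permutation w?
Reverse RSK: for i = n, n-1, ..., 1, locate i in Q, remove the corresponding corner cell from P, and reverse-bump its entry up through P; the value ejected from row 1 is w(i).

So w = 4 2 3 1 5.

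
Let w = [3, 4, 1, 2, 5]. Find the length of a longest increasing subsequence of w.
3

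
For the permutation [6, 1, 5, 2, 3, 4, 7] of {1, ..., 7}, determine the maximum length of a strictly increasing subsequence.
5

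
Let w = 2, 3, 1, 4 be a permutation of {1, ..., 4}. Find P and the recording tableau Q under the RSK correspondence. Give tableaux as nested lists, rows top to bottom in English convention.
Insert each entry of the permutation into P by Schensted row insertion, recording in Q the position of each new cell.

Insert 2: appended to row 1. P = [[2]].
Insert 3: appended to row 1. P = [[2, 3]].
Insert 1: 1 bumps 2 from row 1; 2 starts row 2. P = [[1, 3], [2]].
Insert 4: appended to row 1. P = [[1, 3, 4], [2]].

So P = [[1, 3, 4], [2]], Q = [[1, 2, 4], [3]].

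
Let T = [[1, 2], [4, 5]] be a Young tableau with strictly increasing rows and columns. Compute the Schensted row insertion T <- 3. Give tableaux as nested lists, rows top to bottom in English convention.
[[1, 2, 3], [4, 5]]

3 is larger than every entry of row 1, so it is appended to row 1. The new tableau is [[1, 2, 3], [4, 5]].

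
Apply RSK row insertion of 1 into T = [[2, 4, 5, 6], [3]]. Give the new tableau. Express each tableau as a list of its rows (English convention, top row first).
In row 1, 1 replaces 2 (the leftmost entry greater than 1); 2 is bumped to row 2. In row 2, 2 replaces 3 (the leftmost entry greater than 2); 3 is bumped to row 3. 3 starts a new row 3. The new tableau is [[1, 4, 5, 6], [2], [3]].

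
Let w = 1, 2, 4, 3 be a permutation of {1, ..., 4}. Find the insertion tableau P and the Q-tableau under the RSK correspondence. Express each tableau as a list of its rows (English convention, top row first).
Insert each entry of the permutation into P by Schensted row insertion, recording in Q the position of each new cell.

Insert 1: appended to row 1. P = [[1]].
Insert 2: appended to row 1. P = [[1, 2]].
Insert 4: appended to row 1. P = [[1, 2, 4]].
Insert 3: 3 bumps 4 from row 1; 4 starts row 2. P = [[1, 2, 3], [4]].

So P = [[1, 2, 3], [4]], Q = [[1, 2, 3], [4]].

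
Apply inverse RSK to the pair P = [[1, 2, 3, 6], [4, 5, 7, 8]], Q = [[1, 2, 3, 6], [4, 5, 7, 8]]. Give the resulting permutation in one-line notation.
Reverse RSK: for i = n, n-1, ..., 1, locate i in Q, remove the corresponding corner cell from P, and reverse-bump its entry up through P; the value ejected from row 1 is w(i).

So w = 4 5 7 1 2 8 3 6.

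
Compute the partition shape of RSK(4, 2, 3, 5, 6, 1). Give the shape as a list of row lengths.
[4, 1, 1]

Row-insert each entry into an empty tableau.

After inserting 4: P = [[4]].
After inserting 2: P = [[2], [4]].
After inserting 3: P = [[2, 3], [4]].
After inserting 5: P = [[2, 3, 5], [4]].
After inserting 6: P = [[2, 3, 5, 6], [4]].
After inserting 1: P = [[1, 3, 5, 6], [2], [4]].

The final insertion tableau P = [[1, 3, 5, 6], [2], [4]] has shape [4, 1, 1].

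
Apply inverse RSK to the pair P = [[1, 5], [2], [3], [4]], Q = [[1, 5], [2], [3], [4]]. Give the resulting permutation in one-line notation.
Reverse the RSK construction: for i from n down to 1, find the cell of Q containing i, remove the entry at that cell from P, and reverse-bump it up through P; the value ejected from row 1 is w(i).

Step i=5: Q has 5 at row 1, column 2; remove that cell from P, ejecting 5. So w(5) = 5. P is now [[1], [2], [3], [4]].
Step i=4: Q has 4 at row 4, column 1; remove 4 from row 4 of P and reverse-bump: 4 enters row 3 and ejects 3; 3 enters row 2 and ejects 2; 2 enters row 1 and ejects 1. So w(4) = 1. P is now [[2], [3], [4]].
Step i=3: Q has 3 at row 3, column 1; remove 4 from row 3 of P and reverse-bump: 4 enters row 2 and ejects 3; 3 enters row 1 and ejects 2. So w(3) = 2. P is now [[3], [4]].
Step i=2: Q has 2 at row 2, column 1; remove 4 from row 2 of P and reverse-bump: 4 enters row 1 and ejects 3. So w(2) = 3. P is now [[4]].
Step i=1: Q has 1 at row 1, column 1; remove that cell from P, ejecting 4. So w(1) = 4. P is now [].

So w = 4 3 2 1 5.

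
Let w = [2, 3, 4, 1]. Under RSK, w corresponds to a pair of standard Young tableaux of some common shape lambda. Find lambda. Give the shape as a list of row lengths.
[3, 1]

RSK row insertion gives P = [[1, 3, 4], [2]], which has shape [3, 1].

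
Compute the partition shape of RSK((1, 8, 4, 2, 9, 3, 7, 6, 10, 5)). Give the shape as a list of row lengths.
[5, 2, 2, 1]

Row-insert each entry into an empty tableau.

After inserting 1: P = [[1]].
After inserting 8: P = [[1, 8]].
After inserting 4: P = [[1, 4], [8]].
After inserting 2: P = [[1, 2], [4], [8]].
After inserting 9: P = [[1, 2, 9], [4], [8]].
After inserting 3: P = [[1, 2, 3], [4, 9], [8]].
After inserting 7: P = [[1, 2, 3, 7], [4, 9], [8]].
After inserting 6: P = [[1, 2, 3, 6], [4, 7], [8, 9]].
After inserting 10: P = [[1, 2, 3, 6, 10], [4, 7], [8, 9]].
After inserting 5: P = [[1, 2, 3, 5, 10], [4, 6], [7, 9], [8]].

The final insertion tableau P = [[1, 2, 3, 5, 10], [4, 6], [7, 9], [8]] has shape [5, 2, 2, 1].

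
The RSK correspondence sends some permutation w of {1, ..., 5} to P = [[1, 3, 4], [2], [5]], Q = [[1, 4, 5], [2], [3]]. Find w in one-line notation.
5 2 1 3 4

Reverse the RSK construction: for i from n down to 1, find the cell of Q containing i, remove the entry at that cell from P, and reverse-bump it up through P; the value ejected from row 1 is w(i).

Step i=5: Q has 5 at row 1, column 3; remove that cell from P, ejecting 4. So w(5) = 4. P is now [[1, 3], [2], [5]].
Step i=4: Q has 4 at row 1, column 2; remove that cell from P, ejecting 3. So w(4) = 3. P is now [[1], [2], [5]].
Step i=3: Q has 3 at row 3, column 1; remove 5 from row 3 of P and reverse-bump: 5 enters row 2 and ejects 2; 2 enters row 1 and ejects 1. So w(3) = 1. P is now [[2], [5]].
Step i=2: Q has 2 at row 2, column 1; remove 5 from row 2 of P and reverse-bump: 5 enters row 1 and ejects 2. So w(2) = 2. P is now [[5]].
Step i=1: Q has 1 at row 1, column 1; remove that cell from P, ejecting 5. So w(1) = 5. P is now [].

So w = 5 2 1 3 4.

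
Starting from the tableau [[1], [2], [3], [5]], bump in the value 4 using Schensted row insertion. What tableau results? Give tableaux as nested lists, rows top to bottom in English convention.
4 is larger than every entry of row 1, so it is appended to row 1. The new tableau is [[1, 4], [2], [3], [5]].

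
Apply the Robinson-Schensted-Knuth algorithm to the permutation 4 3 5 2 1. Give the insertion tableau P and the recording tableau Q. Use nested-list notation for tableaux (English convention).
P = [[1, 5], [2], [3], [4]], Q = [[1, 3], [2], [4], [5]]

Insert each entry of the permutation into P by Schensted row insertion, recording in Q the position of each new cell.

After inserting 4: P = [[4]].
After inserting 3: P = [[3], [4]].
After inserting 5: P = [[3, 5], [4]].
After inserting 2: P = [[2, 5], [3], [4]].
After inserting 1: P = [[1, 5], [2], [3], [4]].

So P = [[1, 5], [2], [3], [4]], Q = [[1, 3], [2], [4], [5]].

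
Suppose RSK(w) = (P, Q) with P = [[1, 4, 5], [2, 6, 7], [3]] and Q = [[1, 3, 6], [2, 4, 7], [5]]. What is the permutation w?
Reverse the RSK construction: for i from n down to 1, find the cell of Q containing i, remove the entry at that cell from P, and reverse-bump it up through P; the value ejected from row 1 is w(i).

Step i=7: Q has 7 at row 2, column 3; remove 7 from row 2 of P and reverse-bump: 7 enters row 1 and ejects 5. So w(7) = 5. P is now [[1, 4, 7], [2, 6], [3]].
Step i=6: Q has 6 at row 1, column 3; remove that cell from P, ejecting 7. So w(6) = 7. P is now [[1, 4], [2, 6], [3]].
Step i=5: Q has 5 at row 3, column 1; remove 3 from row 3 of P and reverse-bump: 3 enters row 2 and ejects 2; 2 enters row 1 and ejects 1. So w(5) = 1. P is now [[2, 4], [3, 6]].
Step i=4: Q has 4 at row 2, column 2; remove 6 from row 2 of P and reverse-bump: 6 enters row 1 and ejects 4. So w(4) = 4. P is now [[2, 6], [3]].
Step i=3: Q has 3 at row 1, column 2; remove that cell from P, ejecting 6. So w(3) = 6. P is now [[2], [3]].
Step i=2: Q has 2 at row 2, column 1; remove 3 from row 2 of P and reverse-bump: 3 enters row 1 and ejects 2. So w(2) = 2. P is now [[3]].
Step i=1: Q has 1 at row 1, column 1; remove that cell from P, ejecting 3. So w(1) = 3. P is now [].

So w = 3 2 6 4 1 7 5.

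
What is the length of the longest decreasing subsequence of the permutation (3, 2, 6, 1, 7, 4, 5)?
3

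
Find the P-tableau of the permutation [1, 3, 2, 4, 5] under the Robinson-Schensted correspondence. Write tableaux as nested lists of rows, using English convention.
Insert 1: appended to row 1. P = [[1]].
Insert 3: appended to row 1. P = [[1, 3]].
Insert 2: 2 bumps 3 from row 1; 3 starts row 2. P = [[1, 2], [3]].
Insert 4: appended to row 1. P = [[1, 2, 4], [3]].
Insert 5: appended to row 1. P = [[1, 2, 4, 5], [3]].

So P = [[1, 2, 4, 5], [3]].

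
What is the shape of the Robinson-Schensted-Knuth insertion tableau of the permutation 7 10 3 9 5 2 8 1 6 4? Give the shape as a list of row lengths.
RSK row insertion gives P = [[1, 4, 6], [2, 5], [3, 8], [7, 9], [10]], which has shape [3, 2, 2, 2, 1].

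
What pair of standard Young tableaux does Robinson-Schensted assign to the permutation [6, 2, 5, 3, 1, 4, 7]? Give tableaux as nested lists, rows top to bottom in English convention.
P = [[1, 3, 4, 7], [2], [5], [6]], Q = [[1, 3, 6, 7], [2], [4], [5]]

Insert each entry of the permutation into P by Schensted row insertion, recording in Q the position of each new cell.

Insert 6: appended to row 1. P = [[6]].
Insert 2: 2 bumps 6 from row 1; 6 starts row 2. P = [[2], [6]].
Insert 5: appended to row 1. P = [[2, 5], [6]].
Insert 3: 3 bumps 5 from row 1; 5 bumps 6 from row 2; 6 starts row 3. P = [[2, 3], [5], [6]].
Insert 1: 1 bumps 2 from row 1; 2 bumps 5 from row 2; 5 bumps 6 from row 3; 6 starts row 4. P = [[1, 3], [2], [5], [6]].
Insert 4: appended to row 1. P = [[1, 3, 4], [2], [5], [6]].
Insert 7: appended to row 1. P = [[1, 3, 4, 7], [2], [5], [6]].

So P = [[1, 3, 4, 7], [2], [5], [6]], Q = [[1, 3, 6, 7], [2], [4], [5]].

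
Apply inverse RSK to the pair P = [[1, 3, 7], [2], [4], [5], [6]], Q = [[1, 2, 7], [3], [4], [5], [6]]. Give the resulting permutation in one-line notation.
Reverse RSK: for i = n, n-1, ..., 1, locate i in Q, remove the corresponding corner cell from P, and reverse-bump its entry up through P; the value ejected from row 1 is w(i).

So w = 2 6 5 4 3 1 7.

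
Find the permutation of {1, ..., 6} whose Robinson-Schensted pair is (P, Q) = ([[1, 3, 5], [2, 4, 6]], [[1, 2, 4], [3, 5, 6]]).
2 4 1 6 3 5

Reverse the RSK construction: for i from n down to 1, find the cell of Q containing i, remove the entry at that cell from P, and reverse-bump it up through P; the value ejected from row 1 is w(i).

Step i=6: Q has 6 at row 2, column 3; remove 6 from row 2 of P and reverse-bump: 6 enters row 1 and ejects 5. So w(6) = 5. P is now [[1, 3, 6], [2, 4]].
Step i=5: Q has 5 at row 2, column 2; remove 4 from row 2 of P and reverse-bump: 4 enters row 1 and ejects 3. So w(5) = 3. P is now [[1, 4, 6], [2]].
Step i=4: Q has 4 at row 1, column 3; remove that cell from P, ejecting 6. So w(4) = 6. P is now [[1, 4], [2]].
Step i=3: Q has 3 at row 2, column 1; remove 2 from row 2 of P and reverse-bump: 2 enters row 1 and ejects 1. So w(3) = 1. P is now [[2, 4]].
Step i=2: Q has 2 at row 1, column 2; remove that cell from P, ejecting 4. So w(2) = 4. P is now [[2]].
Step i=1: Q has 1 at row 1, column 1; remove that cell from P, ejecting 2. So w(1) = 2. P is now [].

So w = 2 4 1 6 3 5.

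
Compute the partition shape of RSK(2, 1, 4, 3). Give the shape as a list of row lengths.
[2, 2]

RSK row insertion gives P = [[1, 3], [2, 4]], which has shape [2, 2].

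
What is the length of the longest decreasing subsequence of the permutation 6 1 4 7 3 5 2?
4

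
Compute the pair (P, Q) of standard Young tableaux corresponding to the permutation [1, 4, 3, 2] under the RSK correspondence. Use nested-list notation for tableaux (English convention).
P = [[1, 2], [3], [4]], Q = [[1, 2], [3], [4]]

Insert each entry of the permutation into P by Schensted row insertion, recording in Q the position of each new cell.

Insert 1: appended to row 1. P = [[1]], Q = [[1]].
Insert 4: appended to row 1. P = [[1, 4]], Q = [[1, 2]].
Insert 3: 3 bumps 4 from row 1; 4 starts row 2. P = [[1, 3], [4]], Q = [[1, 2], [3]].
Insert 2: 2 bumps 3 from row 1; 3 bumps 4 from row 2; 4 starts row 3. P = [[1, 2], [3], [4]], Q = [[1, 2], [3], [4]].

So P = [[1, 2], [3], [4]], Q = [[1, 2], [3], [4]].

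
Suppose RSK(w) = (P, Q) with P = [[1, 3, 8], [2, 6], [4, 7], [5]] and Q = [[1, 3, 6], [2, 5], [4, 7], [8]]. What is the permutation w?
Reverse the RSK construction: for i from n down to 1, find the cell of Q containing i, remove the entry at that cell from P, and reverse-bump it up through P; the value ejected from row 1 is w(i).

Step i=8: Q has 8 at row 4, column 1; remove 5 from row 4 of P and reverse-bump: 5 enters row 3 and ejects 4; 4 enters row 2 and ejects 2; 2 enters row 1 and ejects 1. So w(8) = 1. P is now [[2, 3, 8], [4, 6], [5, 7]].
Step i=7: Q has 7 at row 3, column 2; remove 7 from row 3 of P and reverse-bump: 7 enters row 2 and ejects 6; 6 enters row 1 and ejects 3. So w(7) = 3. P is now [[2, 6, 8], [4, 7], [5]].
Step i=6: Q has 6 at row 1, column 3; remove that cell from P, ejecting 8. So w(6) = 8. P is now [[2, 6], [4, 7], [5]].
Step i=5: Q has 5 at row 2, column 2; remove 7 from row 2 of P and reverse-bump: 7 enters row 1 and ejects 6. So w(5) = 6. P is now [[2, 7], [4], [5]].
Step i=4: Q has 4 at row 3, column 1; remove 5 from row 3 of P and reverse-bump: 5 enters row 2 and ejects 4; 4 enters row 1 and ejects 2. So w(4) = 2. P is now [[4, 7], [5]].
Step i=3: Q has 3 at row 1, column 2; remove that cell from P, ejecting 7. So w(3) = 7. P is now [[4], [5]].
Step i=2: Q has 2 at row 2, column 1; remove 5 from row 2 of P and reverse-bump: 5 enters row 1 and ejects 4. So w(2) = 4. P is now [[5]].
Step i=1: Q has 1 at row 1, column 1; remove that cell from P, ejecting 5. So w(1) = 5. P is now [].

So w = 5 4 7 2 6 8 3 1.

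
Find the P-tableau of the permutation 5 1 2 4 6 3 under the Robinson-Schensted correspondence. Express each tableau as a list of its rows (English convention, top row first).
Insert 5: appended to row 1. P = [[5]].
Insert 1: 1 bumps 5 from row 1; 5 starts row 2. P = [[1], [5]].
Insert 2: appended to row 1. P = [[1, 2], [5]].
Insert 4: appended to row 1. P = [[1, 2, 4], [5]].
Insert 6: appended to row 1. P = [[1, 2, 4, 6], [5]].
Insert 3: 3 bumps 4 from row 1; 4 bumps 5 from row 2; 5 starts row 3. P = [[1, 2, 3, 6], [4], [5]].

So P = [[1, 2, 3, 6], [4], [5]].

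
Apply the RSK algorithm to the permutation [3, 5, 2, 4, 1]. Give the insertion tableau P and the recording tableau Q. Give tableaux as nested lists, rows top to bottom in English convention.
Insert each entry of the permutation into P by Schensted row insertion, recording in Q the position of each new cell.

After inserting 3: P = [[3]].
After inserting 5: P = [[3, 5]].
After inserting 2: P = [[2, 5], [3]].
After inserting 4: P = [[2, 4], [3, 5]].
After inserting 1: P = [[1, 4], [2, 5], [3]].

So P = [[1, 4], [2, 5], [3]], Q = [[1, 2], [3, 4], [5]].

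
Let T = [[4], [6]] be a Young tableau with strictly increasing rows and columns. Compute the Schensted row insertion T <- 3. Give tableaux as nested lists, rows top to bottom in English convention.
[[3], [4], [6]]

In row 1, 3 replaces 4 (the leftmost entry greater than 3); 4 is bumped to row 2. In row 2, 4 replaces 6 (the leftmost entry greater than 4); 6 is bumped to row 3. 6 starts a new row 3. The new tableau is [[3], [4], [6]].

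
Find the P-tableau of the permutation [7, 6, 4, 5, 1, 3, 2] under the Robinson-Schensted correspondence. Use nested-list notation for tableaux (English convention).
P = [[1, 2], [3, 5], [4], [6], [7]]

After inserting 7: P = [[7]].
After inserting 6: P = [[6], [7]].
After inserting 4: P = [[4], [6], [7]].
After inserting 5: P = [[4, 5], [6], [7]].
After inserting 1: P = [[1, 5], [4], [6], [7]].
After inserting 3: P = [[1, 3], [4, 5], [6], [7]].
After inserting 2: P = [[1, 2], [3, 5], [4], [6], [7]].

So P = [[1, 2], [3, 5], [4], [6], [7]].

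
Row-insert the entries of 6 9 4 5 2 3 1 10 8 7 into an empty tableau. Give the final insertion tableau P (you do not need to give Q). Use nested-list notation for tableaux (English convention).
Insert 6: appended to row 1. P = [[6]].
Insert 9: appended to row 1. P = [[6, 9]].
Insert 4: 4 bumps 6 from row 1; 6 starts row 2. P = [[4, 9], [6]].
Insert 5: 5 bumps 9 from row 1; 9 appends to row 2. P = [[4, 5], [6, 9]].
Insert 2: 2 bumps 4 from row 1; 4 bumps 6 from row 2; 6 starts row 3. P = [[2, 5], [4, 9], [6]].
Insert 3: 3 bumps 5 from row 1; 5 bumps 9 from row 2; 9 appends to row 3. P = [[2, 3], [4, 5], [6, 9]].
Insert 1: 1 bumps 2 from row 1; 2 bumps 4 from row 2; 4 bumps 6 from row 3; 6 starts row 4. P = [[1, 3], [2, 5], [4, 9], [6]].
Insert 10: appended to row 1. P = [[1, 3, 10], [2, 5], [4, 9], [6]].
Insert 8: 8 bumps 10 from row 1; 10 appends to row 2. P = [[1, 3, 8], [2, 5, 10], [4, 9], [6]].
Insert 7: 7 bumps 8 from row 1; 8 bumps 10 from row 2; 10 appends to row 3. P = [[1, 3, 7], [2, 5, 8], [4, 9, 10], [6]].

So P = [[1, 3, 7], [2, 5, 8], [4, 9, 10], [6]].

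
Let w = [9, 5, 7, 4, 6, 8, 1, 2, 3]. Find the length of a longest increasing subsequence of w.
3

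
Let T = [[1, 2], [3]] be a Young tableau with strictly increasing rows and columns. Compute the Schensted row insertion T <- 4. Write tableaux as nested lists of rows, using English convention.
4 is larger than every entry of row 1, so it is appended to row 1. The new tableau is [[1, 2, 4], [3]].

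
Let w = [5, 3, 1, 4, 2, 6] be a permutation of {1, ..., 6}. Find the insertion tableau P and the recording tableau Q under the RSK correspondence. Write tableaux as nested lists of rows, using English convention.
Insert each entry of the permutation into P by Schensted row insertion, recording in Q the position of each new cell.

After inserting 5: P = [[5]].
After inserting 3: P = [[3], [5]].
After inserting 1: P = [[1], [3], [5]].
After inserting 4: P = [[1, 4], [3], [5]].
After inserting 2: P = [[1, 2], [3, 4], [5]].
After inserting 6: P = [[1, 2, 6], [3, 4], [5]].

So P = [[1, 2, 6], [3, 4], [5]], Q = [[1, 4, 6], [2, 5], [3]].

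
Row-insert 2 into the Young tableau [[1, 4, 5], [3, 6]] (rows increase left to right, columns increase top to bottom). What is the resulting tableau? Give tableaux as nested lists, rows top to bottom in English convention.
In row 1, 2 replaces 4 (the leftmost entry greater than 2); 4 is bumped to row 2. In row 2, 4 replaces 6 (the leftmost entry greater than 4); 6 is bumped to row 3. 6 starts a new row 3. The new tableau is [[1, 2, 5], [3, 4], [6]].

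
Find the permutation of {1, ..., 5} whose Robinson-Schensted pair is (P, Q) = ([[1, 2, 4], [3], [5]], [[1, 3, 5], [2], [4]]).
5 1 3 2 4

Reverse the RSK construction: for i from n down to 1, find the cell of Q containing i, remove the entry at that cell from P, and reverse-bump it up through P; the value ejected from row 1 is w(i).

Step i=5: Q has 5 at row 1, column 3; remove that cell from P, ejecting 4. So w(5) = 4. P is now [[1, 2], [3], [5]].
Step i=4: Q has 4 at row 3, column 1; remove 5 from row 3 of P and reverse-bump: 5 enters row 2 and ejects 3; 3 enters row 1 and ejects 2. So w(4) = 2. P is now [[1, 3], [5]].
Step i=3: Q has 3 at row 1, column 2; remove that cell from P, ejecting 3. So w(3) = 3. P is now [[1], [5]].
Step i=2: Q has 2 at row 2, column 1; remove 5 from row 2 of P and reverse-bump: 5 enters row 1 and ejects 1. So w(2) = 1. P is now [[5]].
Step i=1: Q has 1 at row 1, column 1; remove that cell from P, ejecting 5. So w(1) = 5. P is now [].

So w = 5 1 3 2 4.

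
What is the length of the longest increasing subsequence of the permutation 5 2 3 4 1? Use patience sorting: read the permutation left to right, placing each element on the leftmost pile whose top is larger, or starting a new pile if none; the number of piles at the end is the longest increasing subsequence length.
3

5: new pile. tops = [5]
2: onto pile 1 (replacing 5). tops = [2]
3: new pile. tops = [2, 3]
4: new pile. tops = [2, 3, 4]
1: onto pile 1 (replacing 2). tops = [1, 3, 4]

3 piles, so the longest increasing subsequence has length 3.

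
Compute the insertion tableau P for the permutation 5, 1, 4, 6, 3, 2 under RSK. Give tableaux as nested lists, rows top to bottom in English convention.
P = [[1, 2, 6], [3], [4], [5]]

Insert 5: appended to row 1. P = [[5]].
Insert 1: 1 bumps 5 from row 1; 5 starts row 2. P = [[1], [5]].
Insert 4: appended to row 1. P = [[1, 4], [5]].
Insert 6: appended to row 1. P = [[1, 4, 6], [5]].
Insert 3: 3 bumps 4 from row 1; 4 bumps 5 from row 2; 5 starts row 3. P = [[1, 3, 6], [4], [5]].
Insert 2: 2 bumps 3 from row 1; 3 bumps 4 from row 2; 4 bumps 5 from row 3; 5 starts row 4. P = [[1, 2, 6], [3], [4], [5]].

So P = [[1, 2, 6], [3], [4], [5]].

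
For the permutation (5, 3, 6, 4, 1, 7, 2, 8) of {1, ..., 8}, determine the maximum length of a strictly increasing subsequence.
4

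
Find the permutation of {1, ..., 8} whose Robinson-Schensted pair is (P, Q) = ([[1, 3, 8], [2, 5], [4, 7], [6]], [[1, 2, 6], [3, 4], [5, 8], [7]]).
Reverse the RSK construction: for i from n down to 1, find the cell of Q containing i, remove the entry at that cell from P, and reverse-bump it up through P; the value ejected from row 1 is w(i).

Step i=8: Q has 8 at row 3, column 2; remove 7 from row 3 of P and reverse-bump: 7 enters row 2 and ejects 5; 5 enters row 1 and ejects 3. So w(8) = 3. P is now [[1, 5, 8], [2, 7], [4], [6]].
Step i=7: Q has 7 at row 4, column 1; remove 6 from row 4 of P and reverse-bump: 6 enters row 3 and ejects 4; 4 enters row 2 and ejects 2; 2 enters row 1 and ejects 1. So w(7) = 1. P is now [[2, 5, 8], [4, 7], [6]].
Step i=6: Q has 6 at row 1, column 3; remove that cell from P, ejecting 8. So w(6) = 8. P is now [[2, 5], [4, 7], [6]].
Step i=5: Q has 5 at row 3, column 1; remove 6 from row 3 of P and reverse-bump: 6 enters row 2 and ejects 4; 4 enters row 1 and ejects 2. So w(5) = 2. P is now [[4, 5], [6, 7]].
Step i=4: Q has 4 at row 2, column 2; remove 7 from row 2 of P and reverse-bump: 7 enters row 1 and ejects 5. So w(4) = 5. P is now [[4, 7], [6]].
Step i=3: Q has 3 at row 2, column 1; remove 6 from row 2 of P and reverse-bump: 6 enters row 1 and ejects 4. So w(3) = 4. P is now [[6, 7]].
Step i=2: Q has 2 at row 1, column 2; remove that cell from P, ejecting 7. So w(2) = 7. P is now [[6]].
Step i=1: Q has 1 at row 1, column 1; remove that cell from P, ejecting 6. So w(1) = 6. P is now [].

So w = 6 7 4 5 2 8 1 3.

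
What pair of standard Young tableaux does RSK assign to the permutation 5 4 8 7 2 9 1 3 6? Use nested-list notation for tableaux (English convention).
P = [[1, 3, 6], [2, 7, 9], [4, 8], [5]], Q = [[1, 3, 6], [2, 4, 9], [5, 8], [7]]

Insert each entry of the permutation into P by Schensted row insertion, recording in Q the position of each new cell.

Insert 5: appended to row 1. P = [[5]].
Insert 4: 4 bumps 5 from row 1; 5 starts row 2. P = [[4], [5]].
Insert 8: appended to row 1. P = [[4, 8], [5]].
Insert 7: 7 bumps 8 from row 1; 8 appends to row 2. P = [[4, 7], [5, 8]].
Insert 2: 2 bumps 4 from row 1; 4 bumps 5 from row 2; 5 starts row 3. P = [[2, 7], [4, 8], [5]].
Insert 9: appended to row 1. P = [[2, 7, 9], [4, 8], [5]].
Insert 1: 1 bumps 2 from row 1; 2 bumps 4 from row 2; 4 bumps 5 from row 3; 5 starts row 4. P = [[1, 7, 9], [2, 8], [4], [5]].
Insert 3: 3 bumps 7 from row 1; 7 bumps 8 from row 2; 8 appends to row 3. P = [[1, 3, 9], [2, 7], [4, 8], [5]].
Insert 6: 6 bumps 9 from row 1; 9 appends to row 2. P = [[1, 3, 6], [2, 7, 9], [4, 8], [5]].

So P = [[1, 3, 6], [2, 7, 9], [4, 8], [5]], Q = [[1, 3, 6], [2, 4, 9], [5, 8], [7]].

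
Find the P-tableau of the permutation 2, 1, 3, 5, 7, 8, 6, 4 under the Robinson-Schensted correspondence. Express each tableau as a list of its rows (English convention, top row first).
Insert 2: appended to row 1. P = [[2]].
Insert 1: 1 bumps 2 from row 1; 2 starts row 2. P = [[1], [2]].
Insert 3: appended to row 1. P = [[1, 3], [2]].
Insert 5: appended to row 1. P = [[1, 3, 5], [2]].
Insert 7: appended to row 1. P = [[1, 3, 5, 7], [2]].
Insert 8: appended to row 1. P = [[1, 3, 5, 7, 8], [2]].
Insert 6: 6 bumps 7 from row 1; 7 appends to row 2. P = [[1, 3, 5, 6, 8], [2, 7]].
Insert 4: 4 bumps 5 from row 1; 5 bumps 7 from row 2; 7 starts row 3. P = [[1, 3, 4, 6, 8], [2, 5], [7]].

So P = [[1, 3, 4, 6, 8], [2, 5], [7]].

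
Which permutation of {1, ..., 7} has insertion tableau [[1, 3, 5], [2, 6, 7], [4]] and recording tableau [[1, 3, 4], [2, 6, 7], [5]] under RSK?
Reverse the RSK construction: for i from n down to 1, find the cell of Q containing i, remove the entry at that cell from P, and reverse-bump it up through P; the value ejected from row 1 is w(i).

Step i=7: Q has 7 at row 2, column 3; remove 7 from row 2 of P and reverse-bump: 7 enters row 1 and ejects 5. So w(7) = 5. P is now [[1, 3, 7], [2, 6], [4]].
Step i=6: Q has 6 at row 2, column 2; remove 6 from row 2 of P and reverse-bump: 6 enters row 1 and ejects 3. So w(6) = 3. P is now [[1, 6, 7], [2], [4]].
Step i=5: Q has 5 at row 3, column 1; remove 4 from row 3 of P and reverse-bump: 4 enters row 2 and ejects 2; 2 enters row 1 and ejects 1. So w(5) = 1. P is now [[2, 6, 7], [4]].
Step i=4: Q has 4 at row 1, column 3; remove that cell from P, ejecting 7. So w(4) = 7. P is now [[2, 6], [4]].
Step i=3: Q has 3 at row 1, column 2; remove that cell from P, ejecting 6. So w(3) = 6. P is now [[2], [4]].
Step i=2: Q has 2 at row 2, column 1; remove 4 from row 2 of P and reverse-bump: 4 enters row 1 and ejects 2. So w(2) = 2. P is now [[4]].
Step i=1: Q has 1 at row 1, column 1; remove that cell from P, ejecting 4. So w(1) = 4. P is now [].

So w = 4 2 6 7 1 3 5.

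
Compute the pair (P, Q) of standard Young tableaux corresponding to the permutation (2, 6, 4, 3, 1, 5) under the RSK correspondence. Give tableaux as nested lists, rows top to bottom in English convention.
P = [[1, 3, 5], [2], [4], [6]], Q = [[1, 2, 6], [3], [4], [5]]

Insert each entry of the permutation into P by Schensted row insertion, recording in Q the position of each new cell.

Insert 2: appended to row 1. P = [[2]].
Insert 6: appended to row 1. P = [[2, 6]].
Insert 4: 4 bumps 6 from row 1; 6 starts row 2. P = [[2, 4], [6]].
Insert 3: 3 bumps 4 from row 1; 4 bumps 6 from row 2; 6 starts row 3. P = [[2, 3], [4], [6]].
Insert 1: 1 bumps 2 from row 1; 2 bumps 4 from row 2; 4 bumps 6 from row 3; 6 starts row 4. P = [[1, 3], [2], [4], [6]].
Insert 5: appended to row 1. P = [[1, 3, 5], [2], [4], [6]].

So P = [[1, 3, 5], [2], [4], [6]], Q = [[1, 2, 6], [3], [4], [5]].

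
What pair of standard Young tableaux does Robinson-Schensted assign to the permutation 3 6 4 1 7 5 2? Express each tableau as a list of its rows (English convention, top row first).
Insert each entry of the permutation into P by Schensted row insertion, recording in Q the position of each new cell.

Insert 3: appended to row 1. P = [[3]].
Insert 6: appended to row 1. P = [[3, 6]].
Insert 4: 4 bumps 6 from row 1; 6 starts row 2. P = [[3, 4], [6]].
Insert 1: 1 bumps 3 from row 1; 3 bumps 6 from row 2; 6 starts row 3. P = [[1, 4], [3], [6]].
Insert 7: appended to row 1. P = [[1, 4, 7], [3], [6]].
Insert 5: 5 bumps 7 from row 1; 7 appends to row 2. P = [[1, 4, 5], [3, 7], [6]].
Insert 2: 2 bumps 4 from row 1; 4 bumps 7 from row 2; 7 appends to row 3. P = [[1, 2, 5], [3, 4], [6, 7]].

So P = [[1, 2, 5], [3, 4], [6, 7]], Q = [[1, 2, 5], [3, 6], [4, 7]].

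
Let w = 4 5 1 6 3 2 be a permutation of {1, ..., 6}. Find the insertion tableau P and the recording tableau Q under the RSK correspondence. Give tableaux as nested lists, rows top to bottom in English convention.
Insert each entry of the permutation into P by Schensted row insertion, recording in Q the position of each new cell.

Insert 4: appended to row 1. P = [[4]].
Insert 5: appended to row 1. P = [[4, 5]].
Insert 1: 1 bumps 4 from row 1; 4 starts row 2. P = [[1, 5], [4]].
Insert 6: appended to row 1. P = [[1, 5, 6], [4]].
Insert 3: 3 bumps 5 from row 1; 5 appends to row 2. P = [[1, 3, 6], [4, 5]].
Insert 2: 2 bumps 3 from row 1; 3 bumps 4 from row 2; 4 starts row 3. P = [[1, 2, 6], [3, 5], [4]].

So P = [[1, 2, 6], [3, 5], [4]], Q = [[1, 2, 4], [3, 5], [6]].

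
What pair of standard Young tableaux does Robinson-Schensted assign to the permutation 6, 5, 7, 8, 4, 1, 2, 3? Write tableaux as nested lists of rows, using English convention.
Insert each entry of the permutation into P by Schensted row insertion, recording in Q the position of each new cell.

After inserting 6: P = [[6]].
After inserting 5: P = [[5], [6]].
After inserting 7: P = [[5, 7], [6]].
After inserting 8: P = [[5, 7, 8], [6]].
After inserting 4: P = [[4, 7, 8], [5], [6]].
After inserting 1: P = [[1, 7, 8], [4], [5], [6]].
After inserting 2: P = [[1, 2, 8], [4, 7], [5], [6]].
After inserting 3: P = [[1, 2, 3], [4, 7, 8], [5], [6]].

So P = [[1, 2, 3], [4, 7, 8], [5], [6]], Q = [[1, 3, 4], [2, 7, 8], [5], [6]].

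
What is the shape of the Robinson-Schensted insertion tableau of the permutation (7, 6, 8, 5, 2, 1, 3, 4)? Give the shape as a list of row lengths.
RSK row insertion gives P = [[1, 3, 4], [2, 8], [5], [6], [7]], which has shape [3, 2, 1, 1, 1].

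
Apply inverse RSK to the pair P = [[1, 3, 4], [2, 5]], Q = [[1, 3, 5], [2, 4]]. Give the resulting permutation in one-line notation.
2 1 5 3 4

Reverse the RSK construction: for i from n down to 1, find the cell of Q containing i, remove the entry at that cell from P, and reverse-bump it up through P; the value ejected from row 1 is w(i).

Step i=5: Q has 5 at row 1, column 3; remove that cell from P, ejecting 4. So w(5) = 4. P is now [[1, 3], [2, 5]].
Step i=4: Q has 4 at row 2, column 2; remove 5 from row 2 of P and reverse-bump: 5 enters row 1 and ejects 3. So w(4) = 3. P is now [[1, 5], [2]].
Step i=3: Q has 3 at row 1, column 2; remove that cell from P, ejecting 5. So w(3) = 5. P is now [[1], [2]].
Step i=2: Q has 2 at row 2, column 1; remove 2 from row 2 of P and reverse-bump: 2 enters row 1 and ejects 1. So w(2) = 1. P is now [[2]].
Step i=1: Q has 1 at row 1, column 1; remove that cell from P, ejecting 2. So w(1) = 2. P is now [].

So w = 2 1 5 3 4.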